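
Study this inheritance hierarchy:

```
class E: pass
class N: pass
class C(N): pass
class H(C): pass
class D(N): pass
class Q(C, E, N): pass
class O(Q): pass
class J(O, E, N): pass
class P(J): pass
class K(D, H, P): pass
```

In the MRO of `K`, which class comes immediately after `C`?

L[K] = K + merge(L[D], L[H], L[P], [D H P])
  take D:  [D N object] + [H C N object] + [P J O Q C E N object] + [D H P]
  take H:  [N object] + [H C N object] + [P J O Q C E N object] + [H P]
  take P:  [N object] + [C N object] + [P J O Q C E N object] + [P]
  take J:  [N object] + [C N object] + [J O Q C E N object]
  take O:  [N object] + [C N object] + [O Q C E N object]
  take Q:  [N object] + [C N object] + [Q C E N object]
  take C:  [N object] + [C N object] + [C E N object]
  take E:  [N object] + [N object] + [E N object]
  take N:  [N object] + [N object] + [N object]
  take object:  [object] + [object] + [object]
MRO: K D H P J O Q C E N object
C is at position 7; next is E.

E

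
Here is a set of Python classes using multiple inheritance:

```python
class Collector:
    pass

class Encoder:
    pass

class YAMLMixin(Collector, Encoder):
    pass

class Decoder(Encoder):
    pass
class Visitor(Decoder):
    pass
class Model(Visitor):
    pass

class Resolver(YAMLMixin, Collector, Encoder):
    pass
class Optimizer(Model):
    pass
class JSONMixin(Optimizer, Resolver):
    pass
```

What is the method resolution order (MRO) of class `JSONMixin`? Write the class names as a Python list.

L[JSONMixin] = JSONMixin + merge(L[Optimizer], L[Resolver], [Optimizer Resolver])
  take Optimizer:  [Optimizer Model Visitor Decoder Encoder object] + [Resolver YAMLMixin Collector Encoder object] + [Optimizer Resolver]
  take Model:  [Model Visitor Decoder Encoder object] + [Resolver YAMLMixin Collector Encoder object] + [Resolver]
  take Visitor:  [Visitor Decoder Encoder object] + [Resolver YAMLMixin Collector Encoder object] + [Resolver]
  take Decoder:  [Decoder Encoder object] + [Resolver YAMLMixin Collector Encoder object] + [Resolver]
  take Resolver:  [Encoder object] + [Resolver YAMLMixin Collector Encoder object] + [Resolver]
  take YAMLMixin:  [Encoder object] + [YAMLMixin Collector Encoder object]
  take Collector:  [Encoder object] + [Collector Encoder object]
  take Encoder:  [Encoder object] + [Encoder object]
  take object:  [object] + [object]

[JSONMixin, Optimizer, Model, Visitor, Decoder, Resolver, YAMLMixin, Collector, Encoder, object]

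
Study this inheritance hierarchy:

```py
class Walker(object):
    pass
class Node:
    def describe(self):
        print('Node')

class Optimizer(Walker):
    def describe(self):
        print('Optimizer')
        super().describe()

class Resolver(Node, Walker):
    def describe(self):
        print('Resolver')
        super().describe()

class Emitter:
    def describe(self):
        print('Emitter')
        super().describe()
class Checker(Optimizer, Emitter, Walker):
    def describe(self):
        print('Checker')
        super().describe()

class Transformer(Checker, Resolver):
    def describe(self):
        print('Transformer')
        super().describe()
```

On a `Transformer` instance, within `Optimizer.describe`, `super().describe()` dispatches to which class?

Emitter

L[Transformer] = Transformer + merge(L[Checker], L[Resolver], [Checker Resolver])
  take Checker:  [Checker Optimizer Emitter Walker object] + [Resolver Node Walker object] + [Checker Resolver]
  take Optimizer:  [Optimizer Emitter Walker object] + [Resolver Node Walker object] + [Resolver]
  take Emitter:  [Emitter Walker object] + [Resolver Node Walker object] + [Resolver]
  take Resolver:  [Walker object] + [Resolver Node Walker object] + [Resolver]
  take Node:  [Walker object] + [Node Walker object]
  take Walker:  [Walker object] + [Walker object]
  take object:  [object] + [object]
MRO: Transformer Checker Optimizer Emitter Resolver Node Walker object
super() in Optimizer.describe on a Transformer instance goes to the class after Optimizer in Transformer's MRO: Emitter.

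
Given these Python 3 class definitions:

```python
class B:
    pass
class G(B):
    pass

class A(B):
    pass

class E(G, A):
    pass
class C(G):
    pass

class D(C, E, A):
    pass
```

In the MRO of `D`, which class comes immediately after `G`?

A

L[D] = D + merge(L[C], L[E], L[A], [C E A])
  take C:  [C G B object] + [E G A B object] + [A B object] + [C E A]
  take E:  [G B object] + [E G A B object] + [A B object] + [E A]
  take G:  [G B object] + [G A B object] + [A B object] + [A]
  take A:  [B object] + [A B object] + [A B object] + [A]
  take B:  [B object] + [B object] + [B object]
  take object:  [object] + [object] + [object]
MRO: D C E G A B object
G is at position 3; next is A.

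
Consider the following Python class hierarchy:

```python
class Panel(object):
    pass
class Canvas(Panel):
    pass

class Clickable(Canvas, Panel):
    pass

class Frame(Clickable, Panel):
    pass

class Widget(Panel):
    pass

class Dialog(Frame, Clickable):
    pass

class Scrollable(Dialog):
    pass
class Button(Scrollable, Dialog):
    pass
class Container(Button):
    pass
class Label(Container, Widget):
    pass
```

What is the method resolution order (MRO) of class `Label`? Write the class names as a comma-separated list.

Label, Container, Button, Scrollable, Dialog, Frame, Clickable, Canvas, Widget, Panel, object

L[Label] = Label + merge(L[Container], L[Widget], [Container Widget])
  take Container:  [Container Button Scrollable Dialog Frame Clickable Canvas Panel object] + [Widget Panel object] + [Container Widget]
  take Button:  [Button Scrollable Dialog Frame Clickable Canvas Panel object] + [Widget Panel object] + [Widget]
  take Scrollable:  [Scrollable Dialog Frame Clickable Canvas Panel object] + [Widget Panel object] + [Widget]
  take Dialog:  [Dialog Frame Clickable Canvas Panel object] + [Widget Panel object] + [Widget]
  take Frame:  [Frame Clickable Canvas Panel object] + [Widget Panel object] + [Widget]
  take Clickable:  [Clickable Canvas Panel object] + [Widget Panel object] + [Widget]
  take Canvas:  [Canvas Panel object] + [Widget Panel object] + [Widget]
  take Widget:  [Panel object] + [Widget Panel object] + [Widget]
  take Panel:  [Panel object] + [Panel object]
  take object:  [object] + [object]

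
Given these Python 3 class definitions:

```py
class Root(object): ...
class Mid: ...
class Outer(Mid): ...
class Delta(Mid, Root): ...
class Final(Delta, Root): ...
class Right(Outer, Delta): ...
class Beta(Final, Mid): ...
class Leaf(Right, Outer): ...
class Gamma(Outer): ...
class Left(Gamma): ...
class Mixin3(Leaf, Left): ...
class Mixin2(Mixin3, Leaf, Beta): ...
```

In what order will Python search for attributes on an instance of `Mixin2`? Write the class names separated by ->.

L[Mixin2] = Mixin2 + merge(L[Mixin3], L[Leaf], L[Beta], [Mixin3 Leaf Beta])
  take Mixin3:  [Mixin3 Leaf Right Left Gamma Outer Delta Mid Root object] + [Leaf Right Outer Delta Mid Root object] + [Beta Final Delta Mid Root object] + [Mixin3 Leaf Beta]
  take Leaf:  [Leaf Right Left Gamma Outer Delta Mid Root object] + [Leaf Right Outer Delta Mid Root object] + [Beta Final Delta Mid Root object] + [Leaf Beta]
  take Right:  [Right Left Gamma Outer Delta Mid Root object] + [Right Outer Delta Mid Root object] + [Beta Final Delta Mid Root object] + [Beta]
  take Left:  [Left Gamma Outer Delta Mid Root object] + [Outer Delta Mid Root object] + [Beta Final Delta Mid Root object] + [Beta]
  take Gamma:  [Gamma Outer Delta Mid Root object] + [Outer Delta Mid Root object] + [Beta Final Delta Mid Root object] + [Beta]
  take Outer:  [Outer Delta Mid Root object] + [Outer Delta Mid Root object] + [Beta Final Delta Mid Root object] + [Beta]
  take Beta:  [Delta Mid Root object] + [Delta Mid Root object] + [Beta Final Delta Mid Root object] + [Beta]
  take Final:  [Delta Mid Root object] + [Delta Mid Root object] + [Final Delta Mid Root object]
  take Delta:  [Delta Mid Root object] + [Delta Mid Root object] + [Delta Mid Root object]
  take Mid:  [Mid Root object] + [Mid Root object] + [Mid Root object]
  take Root:  [Root object] + [Root object] + [Root object]
  take object:  [object] + [object] + [object]

Mixin2 -> Mixin3 -> Leaf -> Right -> Left -> Gamma -> Outer -> Beta -> Final -> Delta -> Mid -> Root -> object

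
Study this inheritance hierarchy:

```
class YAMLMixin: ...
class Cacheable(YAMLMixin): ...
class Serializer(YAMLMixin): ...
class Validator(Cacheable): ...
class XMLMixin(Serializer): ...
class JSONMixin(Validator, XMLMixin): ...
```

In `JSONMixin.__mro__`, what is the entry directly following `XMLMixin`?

Serializer

L[JSONMixin] = JSONMixin + merge(L[Validator], L[XMLMixin], [Validator XMLMixin])
  take Validator:  [Validator Cacheable YAMLMixin object] + [XMLMixin Serializer YAMLMixin object] + [Validator XMLMixin]
  take Cacheable:  [Cacheable YAMLMixin object] + [XMLMixin Serializer YAMLMixin object] + [XMLMixin]
  take XMLMixin:  [YAMLMixin object] + [XMLMixin Serializer YAMLMixin object] + [XMLMixin]
  take Serializer:  [YAMLMixin object] + [Serializer YAMLMixin object]
  take YAMLMixin:  [YAMLMixin object] + [YAMLMixin object]
  take object:  [object] + [object]
MRO: JSONMixin Validator Cacheable XMLMixin Serializer YAMLMixin object
XMLMixin is at position 3; next is Serializer.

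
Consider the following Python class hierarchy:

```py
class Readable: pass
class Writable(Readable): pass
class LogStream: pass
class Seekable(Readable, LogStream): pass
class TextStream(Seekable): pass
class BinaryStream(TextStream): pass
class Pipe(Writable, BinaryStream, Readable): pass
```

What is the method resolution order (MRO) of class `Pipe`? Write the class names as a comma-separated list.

L[Pipe] = Pipe + merge(L[Writable], L[BinaryStream], L[Readable], [Writable BinaryStream Readable])
  take Writable:  [Writable Readable object] + [BinaryStream TextStream Seekable Readable LogStream object] + [Readable object] + [Writable BinaryStream Readable]
  take BinaryStream:  [Readable object] + [BinaryStream TextStream Seekable Readable LogStream object] + [Readable object] + [BinaryStream Readable]
  take TextStream:  [Readable object] + [TextStream Seekable Readable LogStream object] + [Readable object] + [Readable]
  take Seekable:  [Readable object] + [Seekable Readable LogStream object] + [Readable object] + [Readable]
  take Readable:  [Readable object] + [Readable LogStream object] + [Readable object] + [Readable]
  take LogStream:  [object] + [LogStream object] + [object]
  take object:  [object] + [object] + [object]

Pipe, Writable, BinaryStream, TextStream, Seekable, Readable, LogStream, object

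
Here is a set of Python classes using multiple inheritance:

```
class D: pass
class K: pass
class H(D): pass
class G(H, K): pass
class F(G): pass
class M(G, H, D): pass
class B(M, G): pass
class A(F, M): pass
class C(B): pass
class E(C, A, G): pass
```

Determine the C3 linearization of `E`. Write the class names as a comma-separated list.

E, C, B, A, F, M, G, H, D, K, object

L[E] = E + merge(L[C], L[A], L[G], [C A G])
  take C:  [C B M G H D K object] + [A F M G H D K object] + [G H D K object] + [C A G]
  take B:  [B M G H D K object] + [A F M G H D K object] + [G H D K object] + [A G]
  take A:  [M G H D K object] + [A F M G H D K object] + [G H D K object] + [A G]
  take F:  [M G H D K object] + [F M G H D K object] + [G H D K object] + [G]
  take M:  [M G H D K object] + [M G H D K object] + [G H D K object] + [G]
  take G:  [G H D K object] + [G H D K object] + [G H D K object] + [G]
  take H:  [H D K object] + [H D K object] + [H D K object]
  take D:  [D K object] + [D K object] + [D K object]
  take K:  [K object] + [K object] + [K object]
  take object:  [object] + [object] + [object]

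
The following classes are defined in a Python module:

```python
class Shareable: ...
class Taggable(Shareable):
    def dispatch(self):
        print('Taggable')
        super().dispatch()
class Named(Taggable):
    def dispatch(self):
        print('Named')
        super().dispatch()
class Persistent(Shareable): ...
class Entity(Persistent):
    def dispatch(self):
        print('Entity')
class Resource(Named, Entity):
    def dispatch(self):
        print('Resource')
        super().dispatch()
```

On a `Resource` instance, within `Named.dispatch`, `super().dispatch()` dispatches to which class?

L[Resource] = Resource + merge(L[Named], L[Entity], [Named Entity])
  take Named:  [Named Taggable Shareable object] + [Entity Persistent Shareable object] + [Named Entity]
  take Taggable:  [Taggable Shareable object] + [Entity Persistent Shareable object] + [Entity]
  take Entity:  [Shareable object] + [Entity Persistent Shareable object] + [Entity]
  take Persistent:  [Shareable object] + [Persistent Shareable object]
  take Shareable:  [Shareable object] + [Shareable object]
  take object:  [object] + [object]
MRO: Resource Named Taggable Entity Persistent Shareable object
super() in Named.dispatch on a Resource instance goes to the class after Named in Resource's MRO: Taggable.

Taggable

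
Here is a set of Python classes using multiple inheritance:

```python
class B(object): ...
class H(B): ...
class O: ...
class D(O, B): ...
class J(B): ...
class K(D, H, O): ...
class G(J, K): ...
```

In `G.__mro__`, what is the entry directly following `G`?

L[G] = G + merge(L[J], L[K], [J K])
  take J:  [J B object] + [K D H O B object] + [J K]
  take K:  [B object] + [K D H O B object] + [K]
  take D:  [B object] + [D H O B object]
  take H:  [B object] + [H O B object]
  take O:  [B object] + [O B object]
  take B:  [B object] + [B object]
  take object:  [object] + [object]
MRO: G J K D H O B object
G is at position 0; next is J.

J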